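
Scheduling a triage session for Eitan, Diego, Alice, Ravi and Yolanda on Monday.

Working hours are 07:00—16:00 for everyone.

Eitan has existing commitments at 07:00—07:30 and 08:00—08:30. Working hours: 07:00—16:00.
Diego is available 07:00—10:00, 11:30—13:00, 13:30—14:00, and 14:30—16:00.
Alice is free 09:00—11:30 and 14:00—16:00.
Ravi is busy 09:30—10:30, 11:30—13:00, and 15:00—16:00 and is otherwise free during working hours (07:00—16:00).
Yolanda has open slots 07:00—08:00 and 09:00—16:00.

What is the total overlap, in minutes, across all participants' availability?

60 minutes

Eitan free within 07:00–16:00: 07:30–08:00, 08:30–16:00.
Ravi free within 07:00–16:00: 07:00–09:30, 10:30–11:30, 13:00–15:00.
Eitan ∩ Diego: 07:30–08:00, 08:30–10:00, 11:30–13:00, 13:30–14:00, 14:30–16:00.
Eitan ∩ Diego ∩ Alice: 09:00–10:00, 14:30–16:00.
Eitan ∩ Diego ∩ Alice ∩ Ravi: 09:00–09:30, 14:30–15:00.
Eitan ∩ Diego ∩ Alice ∩ Ravi ∩ Yolanda: 09:00–09:30, 14:30–15:00.
Total common minutes: 30 + 30 = 60.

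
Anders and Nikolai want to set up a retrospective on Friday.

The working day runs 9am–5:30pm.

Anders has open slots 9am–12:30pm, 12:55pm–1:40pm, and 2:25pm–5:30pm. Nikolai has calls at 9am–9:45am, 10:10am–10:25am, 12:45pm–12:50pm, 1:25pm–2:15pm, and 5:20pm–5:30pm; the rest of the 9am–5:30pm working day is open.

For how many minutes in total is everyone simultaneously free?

355 minutes

Nikolai free within 09:00–17:30: 09:45–10:10, 10:25–12:45, 12:50–13:25, 14:15–17:20.
Anders ∩ Nikolai: 09:45–10:10, 10:25–12:30, 12:55–13:25, 14:25–17:20.
Total common minutes: 25 + 125 + 30 + 175 = 355.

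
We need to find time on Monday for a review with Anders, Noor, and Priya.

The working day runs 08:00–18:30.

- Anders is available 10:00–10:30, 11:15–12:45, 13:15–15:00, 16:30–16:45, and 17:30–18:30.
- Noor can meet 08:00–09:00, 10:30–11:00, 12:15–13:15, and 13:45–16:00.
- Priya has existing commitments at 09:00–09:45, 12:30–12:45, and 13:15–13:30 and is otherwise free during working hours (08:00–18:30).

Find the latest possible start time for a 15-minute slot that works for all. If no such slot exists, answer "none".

Priya free within 08:00–18:30: 08:00–09:00, 09:45–12:30, 12:45–13:15, 13:30–18:30.
Anders ∩ Noor: 12:15–12:45, 13:45–15:00.
Anders ∩ Noor ∩ Priya: 12:15–12:30, 13:45–15:00.
Windows ≥ 15 min: 12:15–12:30, 13:45–15:00.
Latest start in the last window 13:45–15:00 is 15:00 − 15 min = 14:45.

14:45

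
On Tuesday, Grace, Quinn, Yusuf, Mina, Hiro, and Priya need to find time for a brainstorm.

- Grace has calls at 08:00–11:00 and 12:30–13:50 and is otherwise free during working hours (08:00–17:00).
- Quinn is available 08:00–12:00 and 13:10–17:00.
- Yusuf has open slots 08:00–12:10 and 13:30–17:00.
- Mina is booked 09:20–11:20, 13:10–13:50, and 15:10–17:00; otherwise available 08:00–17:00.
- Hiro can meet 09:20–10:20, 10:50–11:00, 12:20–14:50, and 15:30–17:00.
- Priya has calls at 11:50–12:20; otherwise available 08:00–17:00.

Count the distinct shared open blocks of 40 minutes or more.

1

Grace free within 08:00–17:00: 11:00–12:30, 13:50–17:00.
Mina free within 08:00–17:00: 08:00–09:20, 11:20–13:10, 13:50–15:10.
Priya free within 08:00–17:00: 08:00–11:50, 12:20–17:00.
Grace ∩ Quinn: 11:00–12:00, 13:50–17:00.
Grace ∩ Quinn ∩ Yusuf: 11:00–12:00, 13:50–17:00.
Grace ∩ Quinn ∩ Yusuf ∩ Mina: 11:20–12:00, 13:50–15:10.
Grace ∩ Quinn ∩ Yusuf ∩ Mina ∩ Hiro: 13:50–14:50.
Grace ∩ Quinn ∩ Yusuf ∩ Mina ∩ Hiro ∩ Priya: 13:50–14:50.
Windows ≥ 40 min: 13:50–14:50.
That's 1 window.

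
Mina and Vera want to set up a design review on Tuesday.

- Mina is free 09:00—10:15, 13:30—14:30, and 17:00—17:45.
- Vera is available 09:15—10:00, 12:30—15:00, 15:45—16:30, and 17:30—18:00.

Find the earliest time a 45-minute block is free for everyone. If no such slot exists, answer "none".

Mina ∩ Vera: 09:15–10:00, 13:30–14:30, 17:30–17:45.
Windows ≥ 45 min: 09:15–10:00, 13:30–14:30.
Earliest such window starts at 09:15.

09:15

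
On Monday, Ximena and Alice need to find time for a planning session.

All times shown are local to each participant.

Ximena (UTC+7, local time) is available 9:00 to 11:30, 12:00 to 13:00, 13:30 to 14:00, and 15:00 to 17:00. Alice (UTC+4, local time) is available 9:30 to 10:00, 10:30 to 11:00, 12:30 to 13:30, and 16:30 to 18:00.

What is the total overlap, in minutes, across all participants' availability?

Ximena → UTC: 02:00–04:30, 05:00–06:00, 06:30–07:00, 08:00–10:00.
Alice → UTC: 05:30–06:00, 06:30–07:00, 08:30–09:30, 12:30–14:00.
Ximena ∩ Alice: 05:30–06:00, 06:30–07:00, 08:30–09:30.
Total common minutes: 30 + 30 + 60 = 120.

120 minutes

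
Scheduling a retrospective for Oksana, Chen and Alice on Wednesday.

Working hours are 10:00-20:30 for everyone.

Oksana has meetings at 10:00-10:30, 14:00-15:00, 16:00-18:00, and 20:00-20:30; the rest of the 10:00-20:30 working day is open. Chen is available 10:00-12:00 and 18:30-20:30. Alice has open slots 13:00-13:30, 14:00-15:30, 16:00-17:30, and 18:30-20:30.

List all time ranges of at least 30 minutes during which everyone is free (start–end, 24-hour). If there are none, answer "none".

Oksana free within 10:00–20:30: 10:30–14:00, 15:00–16:00, 18:00–20:00.
Oksana ∩ Chen: 10:30–12:00, 18:30–20:00.
Oksana ∩ Chen ∩ Alice: 18:30–20:00.
Windows ≥ 30 min: 18:30–20:00.

18:30–20:00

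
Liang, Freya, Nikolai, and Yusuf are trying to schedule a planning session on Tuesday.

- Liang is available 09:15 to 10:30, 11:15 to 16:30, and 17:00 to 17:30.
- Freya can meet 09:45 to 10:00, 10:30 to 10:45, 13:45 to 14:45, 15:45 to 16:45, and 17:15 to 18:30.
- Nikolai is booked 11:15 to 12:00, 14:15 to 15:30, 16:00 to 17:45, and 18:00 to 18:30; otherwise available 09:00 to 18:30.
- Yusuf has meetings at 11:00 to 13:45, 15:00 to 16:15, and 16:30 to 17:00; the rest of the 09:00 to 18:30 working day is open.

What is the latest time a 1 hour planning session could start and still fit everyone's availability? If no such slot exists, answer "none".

none

Nikolai free within 09:00–18:30: 09:00–11:15, 12:00–14:15, 15:30–16:00, 17:45–18:00.
Yusuf free within 09:00–18:30: 09:00–11:00, 13:45–15:00, 16:15–16:30, 17:00–18:30.
Liang ∩ Freya: 09:45–10:00, 13:45–14:45, 15:45–16:30, 17:15–17:30.
Liang ∩ Freya ∩ Nikolai: 09:45–10:00, 13:45–14:15, 15:45–16:00.
Liang ∩ Freya ∩ Nikolai ∩ Yusuf: 09:45–10:00, 13:45–14:15.
Windows ≥ 60 min: (none).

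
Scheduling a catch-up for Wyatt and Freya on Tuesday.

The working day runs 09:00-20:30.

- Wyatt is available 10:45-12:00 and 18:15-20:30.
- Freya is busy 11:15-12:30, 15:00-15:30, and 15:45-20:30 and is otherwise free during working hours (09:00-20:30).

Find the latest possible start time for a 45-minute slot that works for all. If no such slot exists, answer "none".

Freya free within 09:00–20:30: 09:00–11:15, 12:30–15:00, 15:30–15:45.
Wyatt ∩ Freya: 10:45–11:15.
Windows ≥ 45 min: (none).

none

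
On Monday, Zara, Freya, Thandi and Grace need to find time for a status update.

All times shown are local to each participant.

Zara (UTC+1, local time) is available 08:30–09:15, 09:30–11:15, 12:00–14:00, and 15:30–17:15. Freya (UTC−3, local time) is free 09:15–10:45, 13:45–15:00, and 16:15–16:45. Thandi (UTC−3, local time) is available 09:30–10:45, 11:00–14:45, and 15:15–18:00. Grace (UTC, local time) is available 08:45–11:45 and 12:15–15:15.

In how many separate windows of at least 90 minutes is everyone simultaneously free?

Zara → UTC: 07:30–08:15, 08:30–10:15, 11:00–13:00, 14:30–16:15.
Freya → UTC: 12:15–13:45, 16:45–18:00, 19:15–19:45.
Thandi → UTC: 12:30–13:45, 14:00–17:45, 18:15–21:00.
Grace → UTC: 08:45–11:45, 12:15–15:15.
Zara ∩ Freya: 12:15–13:00.
Zara ∩ Freya ∩ Thandi: 12:30–13:00.
Zara ∩ Freya ∩ Thandi ∩ Grace: 12:30–13:00.
Windows ≥ 90 min: (none).
That's 0 windows.

0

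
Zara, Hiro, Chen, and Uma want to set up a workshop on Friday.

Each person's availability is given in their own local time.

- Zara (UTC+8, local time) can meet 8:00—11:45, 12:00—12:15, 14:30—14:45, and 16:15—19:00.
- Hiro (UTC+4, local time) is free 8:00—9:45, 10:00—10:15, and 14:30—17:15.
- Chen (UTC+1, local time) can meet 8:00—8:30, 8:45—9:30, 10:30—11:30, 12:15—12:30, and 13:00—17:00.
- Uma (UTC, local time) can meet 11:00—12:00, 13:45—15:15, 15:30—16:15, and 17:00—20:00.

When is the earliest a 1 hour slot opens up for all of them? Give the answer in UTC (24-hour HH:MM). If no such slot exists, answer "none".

none

Zara → UTC: 00:00–03:45, 04:00–04:15, 06:30–06:45, 08:15–11:00.
Hiro → UTC: 04:00–05:45, 06:00–06:15, 10:30–13:15.
Chen → UTC: 07:00–07:30, 07:45–08:30, 09:30–10:30, 11:15–11:30, 12:00–16:00.
Uma → UTC: 11:00–12:00, 13:45–15:15, 15:30–16:15, 17:00–20:00.
Zara ∩ Hiro: 04:00–04:15, 10:30–11:00.
Zara ∩ Hiro ∩ Chen: (none).
Zara ∩ Hiro ∩ Chen ∩ Uma: (none).
Windows ≥ 60 min: (none).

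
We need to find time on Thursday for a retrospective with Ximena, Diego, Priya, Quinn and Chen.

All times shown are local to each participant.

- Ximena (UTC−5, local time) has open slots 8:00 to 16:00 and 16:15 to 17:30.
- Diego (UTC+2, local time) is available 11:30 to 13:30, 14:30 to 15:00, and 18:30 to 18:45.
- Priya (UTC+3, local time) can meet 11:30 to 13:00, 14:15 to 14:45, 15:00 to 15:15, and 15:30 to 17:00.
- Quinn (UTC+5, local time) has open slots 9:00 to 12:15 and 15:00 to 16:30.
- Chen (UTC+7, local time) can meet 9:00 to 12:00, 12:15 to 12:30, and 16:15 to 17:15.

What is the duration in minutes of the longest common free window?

0 minutes

Ximena → UTC: 13:00–21:00, 21:15–22:30.
Diego → UTC: 09:30–11:30, 12:30–13:00, 16:30–16:45.
Priya → UTC: 08:30–10:00, 11:15–11:45, 12:00–12:15, 12:30–14:00.
Quinn → UTC: 04:00–07:15, 10:00–11:30.
Chen → UTC: 02:00–05:00, 05:15–05:30, 09:15–10:15.
Ximena ∩ Diego: 16:30–16:45.
Ximena ∩ Diego ∩ Priya: (none).
Ximena ∩ Diego ∩ Priya ∩ Quinn: (none).
Ximena ∩ Diego ∩ Priya ∩ Quinn ∩ Chen: (none).
No common window.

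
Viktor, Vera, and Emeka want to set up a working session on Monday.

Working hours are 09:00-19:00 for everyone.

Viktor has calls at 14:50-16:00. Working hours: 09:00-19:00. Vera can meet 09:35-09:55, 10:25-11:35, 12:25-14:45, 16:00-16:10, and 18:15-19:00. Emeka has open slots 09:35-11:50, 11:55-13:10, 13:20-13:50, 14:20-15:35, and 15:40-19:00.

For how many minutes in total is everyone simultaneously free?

245 minutes

Viktor free within 09:00–19:00: 09:00–14:50, 16:00–19:00.
Viktor ∩ Vera: 09:35–09:55, 10:25–11:35, 12:25–14:45, 16:00–16:10, 18:15–19:00.
Viktor ∩ Vera ∩ Emeka: 09:35–09:55, 10:25–11:35, 12:25–13:10, 13:20–13:50, 14:20–14:45, 16:00–16:10, 18:15–19:00.
Total common minutes: 20 + 70 + 45 + 30 + 25 + 10 + 45 = 245.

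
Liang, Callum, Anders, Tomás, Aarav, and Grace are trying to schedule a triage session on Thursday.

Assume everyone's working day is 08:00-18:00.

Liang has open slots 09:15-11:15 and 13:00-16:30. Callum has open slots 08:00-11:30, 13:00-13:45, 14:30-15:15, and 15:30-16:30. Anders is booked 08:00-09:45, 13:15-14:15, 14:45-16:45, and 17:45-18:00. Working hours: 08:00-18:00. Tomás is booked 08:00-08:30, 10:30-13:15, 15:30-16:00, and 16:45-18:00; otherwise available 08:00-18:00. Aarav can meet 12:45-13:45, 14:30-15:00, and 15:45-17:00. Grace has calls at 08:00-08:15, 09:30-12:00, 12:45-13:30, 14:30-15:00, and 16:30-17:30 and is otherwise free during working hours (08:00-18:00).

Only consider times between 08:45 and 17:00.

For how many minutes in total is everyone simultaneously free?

Anders free within 08:00–18:00: 09:45–13:15, 14:15–14:45, 16:45–17:45.
Tomás free within 08:00–18:00: 08:30–10:30, 13:15–15:30, 16:00–16:45.
Grace free within 08:00–18:00: 08:15–09:30, 12:00–12:45, 13:30–14:30, 15:00–16:30, 17:30–18:00.
Liang ∩ Callum: 09:15–11:15, 13:00–13:45, 14:30–15:15, 15:30–16:30.
Liang ∩ Callum ∩ Anders: 09:45–11:15, 13:00–13:15, 14:30–14:45.
Liang ∩ Callum ∩ Anders ∩ Tomás: 09:45–10:30, 14:30–14:45.
Liang ∩ Callum ∩ Anders ∩ Tomás ∩ Aarav: 14:30–14:45.
Liang ∩ Callum ∩ Anders ∩ Tomás ∩ Aarav ∩ Grace: (none).
Restricted to 08:45–17:00: (none).
Total common minutes: 0.

0 minutes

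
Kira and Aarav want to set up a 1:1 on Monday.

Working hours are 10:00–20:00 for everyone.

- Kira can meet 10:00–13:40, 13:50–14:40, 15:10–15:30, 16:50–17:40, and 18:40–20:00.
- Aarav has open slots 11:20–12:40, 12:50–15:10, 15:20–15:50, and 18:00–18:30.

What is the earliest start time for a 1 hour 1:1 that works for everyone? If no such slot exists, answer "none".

Kira ∩ Aarav: 11:20–12:40, 12:50–13:40, 13:50–14:40, 15:20–15:30.
Windows ≥ 60 min: 11:20–12:40.
Earliest such window starts at 11:20.

11:20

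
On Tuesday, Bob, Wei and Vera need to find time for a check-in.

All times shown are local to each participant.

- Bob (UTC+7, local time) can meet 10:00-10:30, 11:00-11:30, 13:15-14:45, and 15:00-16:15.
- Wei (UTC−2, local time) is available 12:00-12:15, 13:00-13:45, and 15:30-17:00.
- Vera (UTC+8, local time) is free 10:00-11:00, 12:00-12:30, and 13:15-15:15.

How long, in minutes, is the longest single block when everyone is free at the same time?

Bob → UTC: 03:00–03:30, 04:00–04:30, 06:15–07:45, 08:00–09:15.
Wei → UTC: 14:00–14:15, 15:00–15:45, 17:30–19:00.
Vera → UTC: 02:00–03:00, 04:00–04:30, 05:15–07:15.
Bob ∩ Wei: (none).
Bob ∩ Wei ∩ Vera: (none).
No common window.

0 minutes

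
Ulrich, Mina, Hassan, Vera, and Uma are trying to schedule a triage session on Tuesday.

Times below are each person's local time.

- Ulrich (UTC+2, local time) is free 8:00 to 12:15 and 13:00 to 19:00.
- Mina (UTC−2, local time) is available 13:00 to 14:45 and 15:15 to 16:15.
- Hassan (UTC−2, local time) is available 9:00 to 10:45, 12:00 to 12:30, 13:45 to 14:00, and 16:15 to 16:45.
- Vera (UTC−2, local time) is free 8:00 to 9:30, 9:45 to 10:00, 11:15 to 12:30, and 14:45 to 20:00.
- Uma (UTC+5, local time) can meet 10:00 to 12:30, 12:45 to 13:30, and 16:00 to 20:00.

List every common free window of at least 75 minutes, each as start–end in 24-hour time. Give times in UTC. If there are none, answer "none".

Ulrich → UTC: 06:00–10:15, 11:00–17:00.
Mina → UTC: 15:00–16:45, 17:15–18:15.
Hassan → UTC: 11:00–12:45, 14:00–14:30, 15:45–16:00, 18:15–18:45.
Vera → UTC: 10:00–11:30, 11:45–12:00, 13:15–14:30, 16:45–22:00.
Uma → UTC: 05:00–07:30, 07:45–08:30, 11:00–15:00.
Ulrich ∩ Mina: 15:00–16:45.
Ulrich ∩ Mina ∩ Hassan: 15:45–16:00.
Ulrich ∩ Mina ∩ Hassan ∩ Vera: (none).
Ulrich ∩ Mina ∩ Hassan ∩ Vera ∩ Uma: (none).
Windows ≥ 75 min: (none).

none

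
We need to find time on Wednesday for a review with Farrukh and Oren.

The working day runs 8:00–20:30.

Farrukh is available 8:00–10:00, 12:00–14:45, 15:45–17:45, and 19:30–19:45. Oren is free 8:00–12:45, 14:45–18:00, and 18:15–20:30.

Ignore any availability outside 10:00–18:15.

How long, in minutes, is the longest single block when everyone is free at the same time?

120 minutes

Farrukh ∩ Oren: 08:00–10:00, 12:00–12:45, 15:45–17:45, 19:30–19:45.
Restricted to 10:00–18:15: 12:00–12:45, 15:45–17:45.
Common window lengths: 45, 120 min; longest is 120.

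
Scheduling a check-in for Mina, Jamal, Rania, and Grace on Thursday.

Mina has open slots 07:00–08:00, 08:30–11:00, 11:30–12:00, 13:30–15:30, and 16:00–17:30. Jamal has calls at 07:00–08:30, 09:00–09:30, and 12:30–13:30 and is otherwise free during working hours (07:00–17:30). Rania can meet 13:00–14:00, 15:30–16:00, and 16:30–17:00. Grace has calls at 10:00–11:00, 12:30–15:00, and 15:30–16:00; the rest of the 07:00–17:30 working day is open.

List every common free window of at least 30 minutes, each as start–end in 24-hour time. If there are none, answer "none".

Jamal free within 07:00–17:30: 08:30–09:00, 09:30–12:30, 13:30–17:30.
Grace free within 07:00–17:30: 07:00–10:00, 11:00–12:30, 15:00–15:30, 16:00–17:30.
Mina ∩ Jamal: 08:30–09:00, 09:30–11:00, 11:30–12:00, 13:30–15:30, 16:00–17:30.
Mina ∩ Jamal ∩ Rania: 13:30–14:00, 16:30–17:00.
Mina ∩ Jamal ∩ Rania ∩ Grace: 16:30–17:00.
Windows ≥ 30 min: 16:30–17:00.

16:30–17:00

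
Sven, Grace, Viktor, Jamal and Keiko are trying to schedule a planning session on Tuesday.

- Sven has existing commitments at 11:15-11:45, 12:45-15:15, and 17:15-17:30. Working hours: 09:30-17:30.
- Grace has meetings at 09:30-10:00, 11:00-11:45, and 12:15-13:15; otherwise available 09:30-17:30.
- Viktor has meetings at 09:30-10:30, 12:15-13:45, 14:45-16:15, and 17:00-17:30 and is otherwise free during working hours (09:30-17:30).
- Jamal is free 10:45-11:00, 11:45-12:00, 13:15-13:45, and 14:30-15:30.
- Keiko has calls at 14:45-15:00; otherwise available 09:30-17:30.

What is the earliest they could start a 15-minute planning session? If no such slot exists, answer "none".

10:45

Sven free within 09:30–17:30: 09:30–11:15, 11:45–12:45, 15:15–17:15.
Grace free within 09:30–17:30: 10:00–11:00, 11:45–12:15, 13:15–17:30.
Viktor free within 09:30–17:30: 10:30–12:15, 13:45–14:45, 16:15–17:00.
Keiko free within 09:30–17:30: 09:30–14:45, 15:00–17:30.
Sven ∩ Grace: 10:00–11:00, 11:45–12:15, 15:15–17:15.
Sven ∩ Grace ∩ Viktor: 10:30–11:00, 11:45–12:15, 16:15–17:00.
Sven ∩ Grace ∩ Viktor ∩ Jamal: 10:45–11:00, 11:45–12:00.
Sven ∩ Grace ∩ Viktor ∩ Jamal ∩ Keiko: 10:45–11:00, 11:45–12:00.
Windows ≥ 15 min: 10:45–11:00, 11:45–12:00.
Earliest such window starts at 10:45.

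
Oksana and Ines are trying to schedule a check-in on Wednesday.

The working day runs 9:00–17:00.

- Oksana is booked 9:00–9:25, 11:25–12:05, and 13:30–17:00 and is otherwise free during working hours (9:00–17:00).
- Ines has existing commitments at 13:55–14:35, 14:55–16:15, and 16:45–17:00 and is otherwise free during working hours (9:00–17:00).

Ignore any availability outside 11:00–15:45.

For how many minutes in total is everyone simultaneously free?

110 minutes

Oksana free within 09:00–17:00: 09:25–11:25, 12:05–13:30.
Ines free within 09:00–17:00: 09:00–13:55, 14:35–14:55, 16:15–16:45.
Oksana ∩ Ines: 09:25–11:25, 12:05–13:30.
Restricted to 11:00–15:45: 11:00–11:25, 12:05–13:30.
Total common minutes: 25 + 85 = 110.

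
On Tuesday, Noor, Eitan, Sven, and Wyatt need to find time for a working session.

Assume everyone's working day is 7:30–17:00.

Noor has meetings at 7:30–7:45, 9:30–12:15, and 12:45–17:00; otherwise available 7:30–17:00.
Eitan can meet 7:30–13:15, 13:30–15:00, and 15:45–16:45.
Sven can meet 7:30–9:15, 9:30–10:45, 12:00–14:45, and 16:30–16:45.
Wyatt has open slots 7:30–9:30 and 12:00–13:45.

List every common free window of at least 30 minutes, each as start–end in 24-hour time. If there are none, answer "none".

07:45–09:15, 12:15–12:45

Noor free within 07:30–17:00: 07:45–09:30, 12:15–12:45.
Noor ∩ Eitan: 07:45–09:30, 12:15–12:45.
Noor ∩ Eitan ∩ Sven: 07:45–09:15, 12:15–12:45.
Noor ∩ Eitan ∩ Sven ∩ Wyatt: 07:45–09:15, 12:15–12:45.
Windows ≥ 30 min: 07:45–09:15, 12:15–12:45.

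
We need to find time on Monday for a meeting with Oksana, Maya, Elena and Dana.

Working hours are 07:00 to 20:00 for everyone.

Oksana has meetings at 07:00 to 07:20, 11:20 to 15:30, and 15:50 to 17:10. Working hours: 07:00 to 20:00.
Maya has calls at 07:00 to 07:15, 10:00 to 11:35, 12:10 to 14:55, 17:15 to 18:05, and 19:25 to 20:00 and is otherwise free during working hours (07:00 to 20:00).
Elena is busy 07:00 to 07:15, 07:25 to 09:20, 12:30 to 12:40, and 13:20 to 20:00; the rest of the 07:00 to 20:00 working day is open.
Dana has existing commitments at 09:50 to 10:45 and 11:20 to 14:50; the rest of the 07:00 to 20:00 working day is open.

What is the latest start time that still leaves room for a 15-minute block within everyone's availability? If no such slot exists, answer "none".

09:35

Oksana free within 07:00–20:00: 07:20–11:20, 15:30–15:50, 17:10–20:00.
Maya free within 07:00–20:00: 07:15–10:00, 11:35–12:10, 14:55–17:15, 18:05–19:25.
Elena free within 07:00–20:00: 07:15–07:25, 09:20–12:30, 12:40–13:20.
Dana free within 07:00–20:00: 07:00–09:50, 10:45–11:20, 14:50–20:00.
Oksana ∩ Maya: 07:20–10:00, 15:30–15:50, 17:10–17:15, 18:05–19:25.
Oksana ∩ Maya ∩ Elena: 07:20–07:25, 09:20–10:00.
Oksana ∩ Maya ∩ Elena ∩ Dana: 07:20–07:25, 09:20–09:50.
Windows ≥ 15 min: 09:20–09:50.
Latest start in the last window 09:20–09:50 is 09:50 − 15 min = 09:35.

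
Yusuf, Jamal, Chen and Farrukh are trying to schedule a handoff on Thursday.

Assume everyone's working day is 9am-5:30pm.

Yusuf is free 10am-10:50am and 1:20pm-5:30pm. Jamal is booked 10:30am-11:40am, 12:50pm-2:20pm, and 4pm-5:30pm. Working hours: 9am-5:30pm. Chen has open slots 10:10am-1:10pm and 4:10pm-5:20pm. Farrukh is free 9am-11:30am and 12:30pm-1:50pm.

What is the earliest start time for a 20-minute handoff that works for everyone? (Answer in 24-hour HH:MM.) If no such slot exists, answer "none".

10:10

Jamal free within 09:00–17:30: 09:00–10:30, 11:40–12:50, 14:20–16:00.
Yusuf ∩ Jamal: 10:00–10:30, 14:20–16:00.
Yusuf ∩ Jamal ∩ Chen: 10:10–10:30.
Yusuf ∩ Jamal ∩ Chen ∩ Farrukh: 10:10–10:30.
Windows ≥ 20 min: 10:10–10:30.
Earliest such window starts at 10:10.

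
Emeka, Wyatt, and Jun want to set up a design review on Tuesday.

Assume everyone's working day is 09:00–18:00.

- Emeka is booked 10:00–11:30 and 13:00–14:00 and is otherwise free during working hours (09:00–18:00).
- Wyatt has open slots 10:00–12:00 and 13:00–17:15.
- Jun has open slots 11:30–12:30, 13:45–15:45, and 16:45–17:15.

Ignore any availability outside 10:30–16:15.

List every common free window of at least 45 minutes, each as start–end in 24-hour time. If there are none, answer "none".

Emeka free within 09:00–18:00: 09:00–10:00, 11:30–13:00, 14:00–18:00.
Emeka ∩ Wyatt: 11:30–12:00, 14:00–17:15.
Emeka ∩ Wyatt ∩ Jun: 11:30–12:00, 14:00–15:45, 16:45–17:15.
Restricted to 10:30–16:15: 11:30–12:00, 14:00–15:45.
Windows ≥ 45 min: 14:00–15:45.

14:00–15:45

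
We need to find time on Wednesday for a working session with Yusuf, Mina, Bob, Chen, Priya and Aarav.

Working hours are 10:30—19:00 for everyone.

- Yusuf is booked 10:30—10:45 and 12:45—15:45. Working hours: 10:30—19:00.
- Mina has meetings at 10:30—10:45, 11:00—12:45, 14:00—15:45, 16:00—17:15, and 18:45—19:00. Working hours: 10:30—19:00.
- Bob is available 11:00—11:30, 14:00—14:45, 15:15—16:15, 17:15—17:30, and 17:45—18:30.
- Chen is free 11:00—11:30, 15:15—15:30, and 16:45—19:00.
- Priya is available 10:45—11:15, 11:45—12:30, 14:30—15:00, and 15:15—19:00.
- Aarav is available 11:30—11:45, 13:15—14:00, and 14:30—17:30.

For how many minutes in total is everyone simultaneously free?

15 minutes

Yusuf free within 10:30–19:00: 10:45–12:45, 15:45–19:00.
Mina free within 10:30–19:00: 10:45–11:00, 12:45–14:00, 15:45–16:00, 17:15–18:45.
Yusuf ∩ Mina: 10:45–11:00, 15:45–16:00, 17:15–18:45.
Yusuf ∩ Mina ∩ Bob: 15:45–16:00, 17:15–17:30, 17:45–18:30.
Yusuf ∩ Mina ∩ Bob ∩ Chen: 17:15–17:30, 17:45–18:30.
Yusuf ∩ Mina ∩ Bob ∩ Chen ∩ Priya: 17:15–17:30, 17:45–18:30.
Yusuf ∩ Mina ∩ Bob ∩ Chen ∩ Priya ∩ Aarav: 17:15–17:30.
Total common minutes: 15.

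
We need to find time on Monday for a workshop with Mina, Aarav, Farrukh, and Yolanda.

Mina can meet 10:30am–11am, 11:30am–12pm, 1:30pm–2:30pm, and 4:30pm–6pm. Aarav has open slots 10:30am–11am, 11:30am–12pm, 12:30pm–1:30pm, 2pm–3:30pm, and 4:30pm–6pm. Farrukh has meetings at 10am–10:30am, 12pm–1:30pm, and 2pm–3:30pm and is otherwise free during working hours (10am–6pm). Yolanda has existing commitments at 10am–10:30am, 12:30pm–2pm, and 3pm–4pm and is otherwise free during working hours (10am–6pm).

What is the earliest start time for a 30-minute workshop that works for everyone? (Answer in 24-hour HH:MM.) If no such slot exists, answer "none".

Farrukh free within 10:00–18:00: 10:30–12:00, 13:30–14:00, 15:30–18:00.
Yolanda free within 10:00–18:00: 10:30–12:30, 14:00–15:00, 16:00–18:00.
Mina ∩ Aarav: 10:30–11:00, 11:30–12:00, 14:00–14:30, 16:30–18:00.
Mina ∩ Aarav ∩ Farrukh: 10:30–11:00, 11:30–12:00, 16:30–18:00.
Mina ∩ Aarav ∩ Farrukh ∩ Yolanda: 10:30–11:00, 11:30–12:00, 16:30–18:00.
Windows ≥ 30 min: 10:30–11:00, 11:30–12:00, 16:30–18:00.
Earliest such window starts at 10:30.

10:30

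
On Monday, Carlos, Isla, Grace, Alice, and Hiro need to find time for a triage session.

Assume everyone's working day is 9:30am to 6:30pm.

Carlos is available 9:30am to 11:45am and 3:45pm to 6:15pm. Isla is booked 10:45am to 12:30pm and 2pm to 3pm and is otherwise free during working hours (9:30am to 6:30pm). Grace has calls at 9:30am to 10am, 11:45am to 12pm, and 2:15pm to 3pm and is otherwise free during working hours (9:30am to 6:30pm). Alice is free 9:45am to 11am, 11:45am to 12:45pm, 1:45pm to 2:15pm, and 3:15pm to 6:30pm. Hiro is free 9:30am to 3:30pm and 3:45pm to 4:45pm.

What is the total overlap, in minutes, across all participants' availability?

105 minutes

Isla free within 09:30–18:30: 09:30–10:45, 12:30–14:00, 15:00–18:30.
Grace free within 09:30–18:30: 10:00–11:45, 12:00–14:15, 15:00–18:30.
Carlos ∩ Isla: 09:30–10:45, 15:45–18:15.
Carlos ∩ Isla ∩ Grace: 10:00–10:45, 15:45–18:15.
Carlos ∩ Isla ∩ Grace ∩ Alice: 10:00–10:45, 15:45–18:15.
Carlos ∩ Isla ∩ Grace ∩ Alice ∩ Hiro: 10:00–10:45, 15:45–16:45.
Total common minutes: 45 + 60 = 105.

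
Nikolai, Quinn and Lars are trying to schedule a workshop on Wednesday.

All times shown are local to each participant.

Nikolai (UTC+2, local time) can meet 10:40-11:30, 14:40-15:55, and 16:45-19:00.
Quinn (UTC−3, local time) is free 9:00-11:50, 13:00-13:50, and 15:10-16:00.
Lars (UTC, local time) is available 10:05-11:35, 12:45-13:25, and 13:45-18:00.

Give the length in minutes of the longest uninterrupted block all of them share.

Nikolai → UTC: 08:40–09:30, 12:40–13:55, 14:45–17:00.
Quinn → UTC: 12:00–14:50, 16:00–16:50, 18:10–19:00.
Lars → UTC: 10:05–11:35, 12:45–13:25, 13:45–18:00.
Nikolai ∩ Quinn: 12:40–13:55, 14:45–14:50, 16:00–16:50.
Nikolai ∩ Quinn ∩ Lars: 12:45–13:25, 13:45–13:55, 14:45–14:50, 16:00–16:50.
Common window lengths: 40, 10, 5, 50 min; longest is 50.

50 minutes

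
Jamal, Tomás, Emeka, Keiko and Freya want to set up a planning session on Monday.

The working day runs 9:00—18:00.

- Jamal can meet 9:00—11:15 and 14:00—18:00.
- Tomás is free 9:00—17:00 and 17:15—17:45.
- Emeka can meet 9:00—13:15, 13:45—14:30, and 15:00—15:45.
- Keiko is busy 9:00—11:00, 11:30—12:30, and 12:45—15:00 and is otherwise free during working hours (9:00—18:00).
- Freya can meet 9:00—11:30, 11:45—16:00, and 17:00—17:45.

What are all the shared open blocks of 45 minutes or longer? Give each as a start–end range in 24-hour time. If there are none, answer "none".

Keiko free within 09:00–18:00: 11:00–11:30, 12:30–12:45, 15:00–18:00.
Jamal ∩ Tomás: 09:00–11:15, 14:00–17:00, 17:15–17:45.
Jamal ∩ Tomás ∩ Emeka: 09:00–11:15, 14:00–14:30, 15:00–15:45.
Jamal ∩ Tomás ∩ Emeka ∩ Keiko: 11:00–11:15, 15:00–15:45.
Jamal ∩ Tomás ∩ Emeka ∩ Keiko ∩ Freya: 11:00–11:15, 15:00–15:45.
Windows ≥ 45 min: 15:00–15:45.

15:00–15:45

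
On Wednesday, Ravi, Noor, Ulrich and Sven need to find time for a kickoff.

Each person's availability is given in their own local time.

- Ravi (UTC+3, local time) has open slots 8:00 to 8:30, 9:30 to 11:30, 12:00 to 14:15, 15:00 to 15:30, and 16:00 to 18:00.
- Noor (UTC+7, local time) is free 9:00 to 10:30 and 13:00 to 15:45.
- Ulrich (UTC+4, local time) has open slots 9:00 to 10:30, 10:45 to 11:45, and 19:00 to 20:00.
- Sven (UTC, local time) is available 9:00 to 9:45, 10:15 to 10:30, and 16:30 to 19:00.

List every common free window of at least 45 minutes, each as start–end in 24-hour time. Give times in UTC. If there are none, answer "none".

Ravi → UTC: 05:00–05:30, 06:30–08:30, 09:00–11:15, 12:00–12:30, 13:00–15:00.
Noor → UTC: 02:00–03:30, 06:00–08:45.
Ulrich → UTC: 05:00–06:30, 06:45–07:45, 15:00–16:00.
Sven → UTC: 09:00–09:45, 10:15–10:30, 16:30–19:00.
Ravi ∩ Noor: 06:30–08:30.
Ravi ∩ Noor ∩ Ulrich: 06:45–07:45.
Ravi ∩ Noor ∩ Ulrich ∩ Sven: (none).
Windows ≥ 45 min: (none).

none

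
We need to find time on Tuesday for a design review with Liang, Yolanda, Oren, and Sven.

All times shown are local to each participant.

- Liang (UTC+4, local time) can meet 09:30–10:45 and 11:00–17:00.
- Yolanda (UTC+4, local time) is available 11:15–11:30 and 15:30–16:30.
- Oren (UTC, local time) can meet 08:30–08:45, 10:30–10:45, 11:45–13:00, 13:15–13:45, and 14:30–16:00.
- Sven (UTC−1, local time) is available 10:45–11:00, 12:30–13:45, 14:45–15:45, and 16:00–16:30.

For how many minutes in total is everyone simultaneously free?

15 minutes

Liang → UTC: 05:30–06:45, 07:00–13:00.
Yolanda → UTC: 07:15–07:30, 11:30–12:30.
Oren → UTC: 08:30–08:45, 10:30–10:45, 11:45–13:00, 13:15–13:45, 14:30–16:00.
Sven → UTC: 11:45–12:00, 13:30–14:45, 15:45–16:45, 17:00–17:30.
Liang ∩ Yolanda: 07:15–07:30, 11:30–12:30.
Liang ∩ Yolanda ∩ Oren: 11:45–12:30.
Liang ∩ Yolanda ∩ Oren ∩ Sven: 11:45–12:00.
Total common minutes: 15.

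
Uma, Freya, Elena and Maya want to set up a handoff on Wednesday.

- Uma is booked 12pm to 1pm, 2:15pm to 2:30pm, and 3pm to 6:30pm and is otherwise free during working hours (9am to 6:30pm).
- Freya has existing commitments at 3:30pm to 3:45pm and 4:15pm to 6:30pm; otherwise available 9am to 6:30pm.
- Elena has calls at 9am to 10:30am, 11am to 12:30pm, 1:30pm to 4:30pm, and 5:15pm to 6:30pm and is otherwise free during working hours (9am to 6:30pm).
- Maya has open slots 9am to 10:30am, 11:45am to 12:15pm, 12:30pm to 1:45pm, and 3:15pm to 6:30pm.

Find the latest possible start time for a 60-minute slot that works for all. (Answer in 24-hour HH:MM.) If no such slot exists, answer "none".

Uma free within 09:00–18:30: 09:00–12:00, 13:00–14:15, 14:30–15:00.
Freya free within 09:00–18:30: 09:00–15:30, 15:45–16:15.
Elena free within 09:00–18:30: 10:30–11:00, 12:30–13:30, 16:30–17:15.
Uma ∩ Freya: 09:00–12:00, 13:00–14:15, 14:30–15:00.
Uma ∩ Freya ∩ Elena: 10:30–11:00, 13:00–13:30.
Uma ∩ Freya ∩ Elena ∩ Maya: 13:00–13:30.
Windows ≥ 60 min: (none).

none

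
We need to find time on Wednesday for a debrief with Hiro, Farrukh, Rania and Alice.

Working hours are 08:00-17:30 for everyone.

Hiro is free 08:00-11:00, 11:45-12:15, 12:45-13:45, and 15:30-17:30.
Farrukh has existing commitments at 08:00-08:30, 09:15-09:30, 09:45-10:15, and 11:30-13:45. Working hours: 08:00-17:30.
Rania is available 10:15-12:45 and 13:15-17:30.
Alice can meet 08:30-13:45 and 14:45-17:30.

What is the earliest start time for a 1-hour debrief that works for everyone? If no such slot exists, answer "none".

15:30

Farrukh free within 08:00–17:30: 08:30–09:15, 09:30–09:45, 10:15–11:30, 13:45–17:30.
Hiro ∩ Farrukh: 08:30–09:15, 09:30–09:45, 10:15–11:00, 15:30–17:30.
Hiro ∩ Farrukh ∩ Rania: 10:15–11:00, 15:30–17:30.
Hiro ∩ Farrukh ∩ Rania ∩ Alice: 10:15–11:00, 15:30–17:30.
Windows ≥ 60 min: 15:30–17:30.
Earliest such window starts at 15:30.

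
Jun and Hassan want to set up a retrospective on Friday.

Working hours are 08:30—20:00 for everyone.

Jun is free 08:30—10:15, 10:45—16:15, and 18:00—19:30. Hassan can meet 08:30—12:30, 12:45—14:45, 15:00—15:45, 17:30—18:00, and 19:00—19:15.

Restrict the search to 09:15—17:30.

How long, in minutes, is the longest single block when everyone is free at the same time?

Jun ∩ Hassan: 08:30–10:15, 10:45–12:30, 12:45–14:45, 15:00–15:45, 19:00–19:15.
Restricted to 09:15–17:30: 09:15–10:15, 10:45–12:30, 12:45–14:45, 15:00–15:45.
Common window lengths: 60, 105, 120, 45 min; longest is 120.

120 minutes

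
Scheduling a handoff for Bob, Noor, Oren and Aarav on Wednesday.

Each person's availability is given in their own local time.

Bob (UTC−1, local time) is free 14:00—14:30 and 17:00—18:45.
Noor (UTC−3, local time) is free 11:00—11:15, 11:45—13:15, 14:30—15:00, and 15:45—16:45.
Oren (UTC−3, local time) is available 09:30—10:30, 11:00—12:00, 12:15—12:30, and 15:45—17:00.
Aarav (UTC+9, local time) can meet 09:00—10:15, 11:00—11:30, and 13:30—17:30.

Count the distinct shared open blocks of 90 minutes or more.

0

Bob → UTC: 15:00–15:30, 18:00–19:45.
Noor → UTC: 14:00–14:15, 14:45–16:15, 17:30–18:00, 18:45–19:45.
Oren → UTC: 12:30–13:30, 14:00–15:00, 15:15–15:30, 18:45–20:00.
Aarav → UTC: 00:00–01:15, 02:00–02:30, 04:30–08:30.
Bob ∩ Noor: 15:00–15:30, 18:45–19:45.
Bob ∩ Noor ∩ Oren: 15:15–15:30, 18:45–19:45.
Bob ∩ Noor ∩ Oren ∩ Aarav: (none).
Windows ≥ 90 min: (none).
That's 0 windows.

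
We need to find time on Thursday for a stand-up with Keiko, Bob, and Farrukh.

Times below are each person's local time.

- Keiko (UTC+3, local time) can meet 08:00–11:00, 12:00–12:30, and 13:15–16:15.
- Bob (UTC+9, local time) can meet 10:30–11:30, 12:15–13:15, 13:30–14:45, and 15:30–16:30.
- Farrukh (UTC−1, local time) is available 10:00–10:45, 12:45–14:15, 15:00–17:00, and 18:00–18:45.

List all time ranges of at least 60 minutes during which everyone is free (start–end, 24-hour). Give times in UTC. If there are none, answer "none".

Keiko → UTC: 05:00–08:00, 09:00–09:30, 10:15–13:15.
Bob → UTC: 01:30–02:30, 03:15–04:15, 04:30–05:45, 06:30–07:30.
Farrukh → UTC: 11:00–11:45, 13:45–15:15, 16:00–18:00, 19:00–19:45.
Keiko ∩ Bob: 05:00–05:45, 06:30–07:30.
Keiko ∩ Bob ∩ Farrukh: (none).
Windows ≥ 60 min: (none).

none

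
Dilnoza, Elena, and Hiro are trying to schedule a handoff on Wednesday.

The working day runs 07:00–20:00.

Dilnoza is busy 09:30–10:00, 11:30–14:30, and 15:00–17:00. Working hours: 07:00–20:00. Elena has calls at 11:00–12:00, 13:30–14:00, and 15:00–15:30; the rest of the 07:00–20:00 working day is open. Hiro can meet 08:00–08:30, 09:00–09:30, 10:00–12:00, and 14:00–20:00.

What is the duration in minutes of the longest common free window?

Dilnoza free within 07:00–20:00: 07:00–09:30, 10:00–11:30, 14:30–15:00, 17:00–20:00.
Elena free within 07:00–20:00: 07:00–11:00, 12:00–13:30, 14:00–15:00, 15:30–20:00.
Dilnoza ∩ Elena: 07:00–09:30, 10:00–11:00, 14:30–15:00, 17:00–20:00.
Dilnoza ∩ Elena ∩ Hiro: 08:00–08:30, 09:00–09:30, 10:00–11:00, 14:30–15:00, 17:00–20:00.
Common window lengths: 30, 30, 60, 30, 180 min; longest is 180.

180 minutes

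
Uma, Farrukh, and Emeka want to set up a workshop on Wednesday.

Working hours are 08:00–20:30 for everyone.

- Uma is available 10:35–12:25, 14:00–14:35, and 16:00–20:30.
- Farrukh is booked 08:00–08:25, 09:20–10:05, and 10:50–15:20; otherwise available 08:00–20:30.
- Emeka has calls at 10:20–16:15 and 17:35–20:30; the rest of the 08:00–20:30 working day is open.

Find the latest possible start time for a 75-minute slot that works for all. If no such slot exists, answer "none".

Farrukh free within 08:00–20:30: 08:25–09:20, 10:05–10:50, 15:20–20:30.
Emeka free within 08:00–20:30: 08:00–10:20, 16:15–17:35.
Uma ∩ Farrukh: 10:35–10:50, 16:00–20:30.
Uma ∩ Farrukh ∩ Emeka: 16:15–17:35.
Windows ≥ 75 min: 16:15–17:35.
Latest start in the last window 16:15–17:35 is 17:35 − 75 min = 16:20.

16:20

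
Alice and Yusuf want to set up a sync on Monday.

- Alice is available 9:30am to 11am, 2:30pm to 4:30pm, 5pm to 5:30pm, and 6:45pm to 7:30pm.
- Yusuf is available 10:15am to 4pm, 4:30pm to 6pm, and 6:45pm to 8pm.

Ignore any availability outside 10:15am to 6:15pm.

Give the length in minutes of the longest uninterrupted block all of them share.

Alice ∩ Yusuf: 10:15–11:00, 14:30–16:00, 17:00–17:30, 18:45–19:30.
Restricted to 10:15–18:15: 10:15–11:00, 14:30–16:00, 17:00–17:30.
Common window lengths: 45, 90, 30 min; longest is 90.

90 minutes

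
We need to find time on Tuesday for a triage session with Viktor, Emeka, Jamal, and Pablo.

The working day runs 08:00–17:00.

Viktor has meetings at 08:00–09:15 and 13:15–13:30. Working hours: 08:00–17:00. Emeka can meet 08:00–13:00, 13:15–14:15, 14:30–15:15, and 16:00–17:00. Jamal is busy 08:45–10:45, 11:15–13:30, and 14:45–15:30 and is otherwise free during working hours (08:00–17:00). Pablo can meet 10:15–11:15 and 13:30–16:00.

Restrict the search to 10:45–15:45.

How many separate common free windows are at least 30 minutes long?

Viktor free within 08:00–17:00: 09:15–13:15, 13:30–17:00.
Jamal free within 08:00–17:00: 08:00–08:45, 10:45–11:15, 13:30–14:45, 15:30–17:00.
Viktor ∩ Emeka: 09:15–13:00, 13:30–14:15, 14:30–15:15, 16:00–17:00.
Viktor ∩ Emeka ∩ Jamal: 10:45–11:15, 13:30–14:15, 14:30–14:45, 16:00–17:00.
Viktor ∩ Emeka ∩ Jamal ∩ Pablo: 10:45–11:15, 13:30–14:15, 14:30–14:45.
Restricted to 10:45–15:45: 10:45–11:15, 13:30–14:15, 14:30–14:45.
Windows ≥ 30 min: 10:45–11:15, 13:30–14:15.
That's 2 windows.

2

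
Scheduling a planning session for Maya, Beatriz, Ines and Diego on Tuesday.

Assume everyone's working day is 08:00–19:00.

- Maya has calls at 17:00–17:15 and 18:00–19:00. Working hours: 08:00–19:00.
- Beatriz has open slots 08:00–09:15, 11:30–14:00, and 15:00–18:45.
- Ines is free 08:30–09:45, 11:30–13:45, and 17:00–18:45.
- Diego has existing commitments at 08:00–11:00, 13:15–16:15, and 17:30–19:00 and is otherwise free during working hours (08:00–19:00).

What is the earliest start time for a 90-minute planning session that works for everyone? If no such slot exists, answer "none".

11:30

Maya free within 08:00–19:00: 08:00–17:00, 17:15–18:00.
Diego free within 08:00–19:00: 11:00–13:15, 16:15–17:30.
Maya ∩ Beatriz: 08:00–09:15, 11:30–14:00, 15:00–17:00, 17:15–18:00.
Maya ∩ Beatriz ∩ Ines: 08:30–09:15, 11:30–13:45, 17:15–18:00.
Maya ∩ Beatriz ∩ Ines ∩ Diego: 11:30–13:15, 17:15–17:30.
Windows ≥ 90 min: 11:30–13:15.
Earliest such window starts at 11:30.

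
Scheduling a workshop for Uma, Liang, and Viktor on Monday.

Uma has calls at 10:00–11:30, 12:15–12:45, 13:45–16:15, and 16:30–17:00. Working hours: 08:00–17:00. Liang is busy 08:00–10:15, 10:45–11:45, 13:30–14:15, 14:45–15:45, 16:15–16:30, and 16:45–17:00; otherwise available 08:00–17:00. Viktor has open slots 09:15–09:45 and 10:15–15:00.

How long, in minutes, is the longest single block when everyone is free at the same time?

45 minutes

Uma free within 08:00–17:00: 08:00–10:00, 11:30–12:15, 12:45–13:45, 16:15–16:30.
Liang free within 08:00–17:00: 10:15–10:45, 11:45–13:30, 14:15–14:45, 15:45–16:15, 16:30–16:45.
Uma ∩ Liang: 11:45–12:15, 12:45–13:30.
Uma ∩ Liang ∩ Viktor: 11:45–12:15, 12:45–13:30.
Common window lengths: 30, 45 min; longest is 45.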